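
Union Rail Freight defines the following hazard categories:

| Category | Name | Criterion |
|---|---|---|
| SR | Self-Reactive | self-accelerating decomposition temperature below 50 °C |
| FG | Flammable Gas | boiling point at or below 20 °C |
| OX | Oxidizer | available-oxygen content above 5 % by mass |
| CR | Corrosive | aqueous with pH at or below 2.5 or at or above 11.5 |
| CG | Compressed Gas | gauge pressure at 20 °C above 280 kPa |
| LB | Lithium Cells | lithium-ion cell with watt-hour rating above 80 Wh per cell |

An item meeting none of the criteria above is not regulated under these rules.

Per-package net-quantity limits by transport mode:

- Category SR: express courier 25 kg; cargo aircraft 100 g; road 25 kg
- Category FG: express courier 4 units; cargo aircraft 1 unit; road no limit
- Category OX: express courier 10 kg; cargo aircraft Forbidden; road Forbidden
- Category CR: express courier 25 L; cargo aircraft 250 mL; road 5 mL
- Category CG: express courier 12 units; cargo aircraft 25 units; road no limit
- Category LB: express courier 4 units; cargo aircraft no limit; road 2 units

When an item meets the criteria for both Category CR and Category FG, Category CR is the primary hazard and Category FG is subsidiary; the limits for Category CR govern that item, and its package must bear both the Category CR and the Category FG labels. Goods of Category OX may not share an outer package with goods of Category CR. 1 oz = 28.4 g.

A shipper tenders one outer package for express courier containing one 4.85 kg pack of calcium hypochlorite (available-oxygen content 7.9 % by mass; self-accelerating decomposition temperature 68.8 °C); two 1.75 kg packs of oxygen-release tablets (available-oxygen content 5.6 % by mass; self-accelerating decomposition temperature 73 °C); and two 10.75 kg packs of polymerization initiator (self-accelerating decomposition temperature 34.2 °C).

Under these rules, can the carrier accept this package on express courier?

The calcium hypochlorite has available-oxygen content 7.9 % by mass, which is > 5 % by mass, so it is Category OX (Oxidizer).
Oxygen-release tablets: available-oxygen content 5.6 % by mass > 5 % by mass → Category OX (Oxidizer).
With self-accelerating decomposition temperature 34.2 °C (< 50 °C), the polymerization initiator falls in Category SR.
Category OX net quantity: 4.85 kg + (two 1.75 kg packs = 3.5 kg) = 8.35 kg.
8.35 kg is within the express courier limit of 10 kg for Category OX.
Category SR quantity: two 10.75 kg packs = 21.5 kg.
21.5 kg is within the express courier limit of 25 kg for Category SR.
The segregation rule (Category OX with Category CR) does not apply to Category OX with Category SR.
Every hazard category is within its express courier limit and no segregation rule is violated.

Yes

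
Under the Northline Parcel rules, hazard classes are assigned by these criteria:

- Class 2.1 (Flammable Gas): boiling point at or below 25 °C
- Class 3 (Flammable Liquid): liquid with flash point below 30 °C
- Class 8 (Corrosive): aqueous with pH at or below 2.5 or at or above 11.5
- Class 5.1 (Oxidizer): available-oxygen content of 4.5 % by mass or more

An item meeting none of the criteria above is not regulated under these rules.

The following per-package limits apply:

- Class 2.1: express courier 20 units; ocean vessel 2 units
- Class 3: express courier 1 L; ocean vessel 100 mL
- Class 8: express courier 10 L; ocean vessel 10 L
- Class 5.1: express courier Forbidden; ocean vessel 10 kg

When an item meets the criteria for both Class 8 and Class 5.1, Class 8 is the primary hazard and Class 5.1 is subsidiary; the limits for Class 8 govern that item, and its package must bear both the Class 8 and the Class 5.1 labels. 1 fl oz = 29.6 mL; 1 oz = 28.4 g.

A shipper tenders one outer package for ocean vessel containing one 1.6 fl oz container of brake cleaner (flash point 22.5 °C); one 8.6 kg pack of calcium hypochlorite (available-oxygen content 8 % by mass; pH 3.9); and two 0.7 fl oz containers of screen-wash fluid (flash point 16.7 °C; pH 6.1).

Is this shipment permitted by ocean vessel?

Yes

Brake cleaner: flash point 22.5 °C < 30 °C → Class 3 (Flammable Liquid).
Calcium hypochlorite: available-oxygen content 8 % by mass ≥ 4.5 % by mass → Class 5.1 (Oxidizer).
With flash point 16.7 °C (< 30 °C), the screen-wash fluid falls in Class 3.
Class 3 net quantity: (one 1.6 fl oz container = 47.36 mL) + (two 0.7 fl oz containers = 41.44 mL) = 88.8 mL.
88.8 mL ≤ 100 mL (ocean vessel limit, Class 3) — within limit.
Class 5.1 quantity: 8.6 kg.
8.6 kg ≤ 10 kg (ocean vessel limit, Class 5.1) — within limit.
Every hazard class is within its ocean vessel limit and no segregation rule is violated.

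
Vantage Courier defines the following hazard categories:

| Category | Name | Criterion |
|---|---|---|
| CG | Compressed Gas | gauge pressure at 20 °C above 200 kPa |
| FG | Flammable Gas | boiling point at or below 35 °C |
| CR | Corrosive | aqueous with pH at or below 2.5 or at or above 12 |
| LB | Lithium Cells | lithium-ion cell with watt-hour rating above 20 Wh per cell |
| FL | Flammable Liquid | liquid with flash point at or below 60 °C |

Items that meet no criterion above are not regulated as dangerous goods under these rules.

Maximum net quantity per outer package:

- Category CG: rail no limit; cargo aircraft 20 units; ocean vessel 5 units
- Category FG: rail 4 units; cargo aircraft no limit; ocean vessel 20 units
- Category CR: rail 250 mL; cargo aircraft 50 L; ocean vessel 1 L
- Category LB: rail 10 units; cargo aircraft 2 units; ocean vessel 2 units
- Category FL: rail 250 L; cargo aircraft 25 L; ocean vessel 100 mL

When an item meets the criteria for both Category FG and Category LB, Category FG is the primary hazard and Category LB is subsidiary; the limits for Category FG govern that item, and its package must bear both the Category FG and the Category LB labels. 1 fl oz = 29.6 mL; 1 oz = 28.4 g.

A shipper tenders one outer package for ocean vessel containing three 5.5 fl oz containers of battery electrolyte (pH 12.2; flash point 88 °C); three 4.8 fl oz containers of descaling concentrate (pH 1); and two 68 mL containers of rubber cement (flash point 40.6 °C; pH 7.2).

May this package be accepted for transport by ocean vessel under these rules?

The battery electrolyte has pH 12.2, which is ≥ 12, so it is Category CR (Corrosive).
With pH 1 (≤ 2.5), the descaling concentrate falls in Category CR.
Flash point 40.6 °C meets the Category FL criterion (Flammable Liquid), so the rubber cement is Category FL.
Category FL quantity: two 68 mL containers = 136 mL.
136 mL > 100 mL (ocean vessel limit, Category FL) — over the limit.
Category CR net quantity: (three 5.5 fl oz containers = 488.4 mL) + (three 4.8 fl oz containers = 426.24 mL) = 914.64 mL.
914.64 mL ≤ 1 L (ocean vessel limit, Category CR) — within limit.

No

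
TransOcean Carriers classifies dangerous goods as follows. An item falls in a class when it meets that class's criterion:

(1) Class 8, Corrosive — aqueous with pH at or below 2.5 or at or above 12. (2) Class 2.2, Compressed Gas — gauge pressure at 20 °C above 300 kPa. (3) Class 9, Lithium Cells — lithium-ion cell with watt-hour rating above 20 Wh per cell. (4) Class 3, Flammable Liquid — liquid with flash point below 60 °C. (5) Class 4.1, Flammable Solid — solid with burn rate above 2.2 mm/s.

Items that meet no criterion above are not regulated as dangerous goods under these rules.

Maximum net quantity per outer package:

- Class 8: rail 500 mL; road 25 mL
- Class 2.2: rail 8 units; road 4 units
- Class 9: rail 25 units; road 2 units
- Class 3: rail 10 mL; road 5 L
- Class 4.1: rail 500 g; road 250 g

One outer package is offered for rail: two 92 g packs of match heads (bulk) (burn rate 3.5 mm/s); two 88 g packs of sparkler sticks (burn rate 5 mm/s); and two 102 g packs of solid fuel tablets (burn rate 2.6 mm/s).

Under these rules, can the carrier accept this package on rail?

Match heads (bulk): burn rate 3.5 mm/s > 2.2 mm/s → Class 4.1 (Flammable Solid).
The sparkler sticks have burn rate 5 mm/s, which is > 2.2 mm/s, so they are Class 4.1 (Flammable Solid).
Solid fuel tablets: burn rate 2.6 mm/s > 2.2 mm/s → Class 4.1 (Flammable Solid).
Total Class 4.1: (two 92 g packs = 184 g) + (two 88 g packs = 176 g) + (two 102 g packs = 204 g) = 564 g.
564 g exceeds the rail limit of 500 g for Class 4.1.

No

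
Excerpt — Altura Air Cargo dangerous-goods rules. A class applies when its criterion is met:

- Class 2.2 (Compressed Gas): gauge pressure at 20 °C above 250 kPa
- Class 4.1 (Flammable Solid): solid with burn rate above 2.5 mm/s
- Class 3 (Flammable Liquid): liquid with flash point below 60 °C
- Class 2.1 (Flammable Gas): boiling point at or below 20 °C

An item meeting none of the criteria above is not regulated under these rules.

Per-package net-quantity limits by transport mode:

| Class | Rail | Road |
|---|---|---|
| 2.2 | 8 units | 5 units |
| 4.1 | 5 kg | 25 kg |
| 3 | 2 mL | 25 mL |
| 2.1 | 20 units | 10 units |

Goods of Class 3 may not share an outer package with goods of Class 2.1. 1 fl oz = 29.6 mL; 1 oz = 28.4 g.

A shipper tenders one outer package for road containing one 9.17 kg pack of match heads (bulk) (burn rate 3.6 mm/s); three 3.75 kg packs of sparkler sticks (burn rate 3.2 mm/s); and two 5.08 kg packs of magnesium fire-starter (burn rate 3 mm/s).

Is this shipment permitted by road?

The match heads (bulk) have burn rate 3.6 mm/s, which is > 2.5 mm/s, so they are Class 4.1 (Flammable Solid).
With burn rate 3.2 mm/s (> 2.5 mm/s), the sparkler sticks fall in Class 4.1.
Burn rate 3 mm/s meets the Class 4.1 criterion (Flammable Solid), so the magnesium fire-starter is Class 4.1.
Total Class 4.1: 9.17 kg + (three 3.75 kg packs = 11.25 kg) + (two 5.08 kg packs = 10.16 kg) = 30.58 kg.
30.58 kg exceeds the road limit of 25 kg for Class 4.1.

No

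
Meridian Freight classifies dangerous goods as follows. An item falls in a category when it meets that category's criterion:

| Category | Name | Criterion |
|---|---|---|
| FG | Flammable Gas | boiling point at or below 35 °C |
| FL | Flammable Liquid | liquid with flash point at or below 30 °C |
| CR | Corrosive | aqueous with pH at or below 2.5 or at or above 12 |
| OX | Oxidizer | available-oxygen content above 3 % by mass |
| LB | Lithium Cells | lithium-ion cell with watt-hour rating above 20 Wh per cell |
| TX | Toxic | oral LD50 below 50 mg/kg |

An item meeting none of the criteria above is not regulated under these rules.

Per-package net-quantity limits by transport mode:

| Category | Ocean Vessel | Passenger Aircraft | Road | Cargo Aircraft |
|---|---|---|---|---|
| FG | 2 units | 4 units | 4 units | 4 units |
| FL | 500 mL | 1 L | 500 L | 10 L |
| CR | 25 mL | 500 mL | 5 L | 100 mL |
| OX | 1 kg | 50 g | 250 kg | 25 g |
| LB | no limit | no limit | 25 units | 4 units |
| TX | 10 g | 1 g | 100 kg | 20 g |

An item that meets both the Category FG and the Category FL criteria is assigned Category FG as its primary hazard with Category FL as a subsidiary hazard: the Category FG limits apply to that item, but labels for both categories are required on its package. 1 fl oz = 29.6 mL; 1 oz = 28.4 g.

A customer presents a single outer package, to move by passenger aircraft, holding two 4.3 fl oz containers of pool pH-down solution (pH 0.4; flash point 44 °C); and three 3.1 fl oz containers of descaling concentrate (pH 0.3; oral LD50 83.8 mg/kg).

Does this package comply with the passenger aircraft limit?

No

Pool pH-down solution: pH 0.4 ≤ 2.5 → Category CR (Corrosive).
Descaling concentrate: pH 0.3 ≤ 2.5 → Category CR (Corrosive).
Total Category CR: (two 4.3 fl oz containers = 254.56 mL) + (three 3.1 fl oz containers = 275.28 mL) = 529.84 mL.
That exceeds the Category CR passenger aircraft limit of 500 mL.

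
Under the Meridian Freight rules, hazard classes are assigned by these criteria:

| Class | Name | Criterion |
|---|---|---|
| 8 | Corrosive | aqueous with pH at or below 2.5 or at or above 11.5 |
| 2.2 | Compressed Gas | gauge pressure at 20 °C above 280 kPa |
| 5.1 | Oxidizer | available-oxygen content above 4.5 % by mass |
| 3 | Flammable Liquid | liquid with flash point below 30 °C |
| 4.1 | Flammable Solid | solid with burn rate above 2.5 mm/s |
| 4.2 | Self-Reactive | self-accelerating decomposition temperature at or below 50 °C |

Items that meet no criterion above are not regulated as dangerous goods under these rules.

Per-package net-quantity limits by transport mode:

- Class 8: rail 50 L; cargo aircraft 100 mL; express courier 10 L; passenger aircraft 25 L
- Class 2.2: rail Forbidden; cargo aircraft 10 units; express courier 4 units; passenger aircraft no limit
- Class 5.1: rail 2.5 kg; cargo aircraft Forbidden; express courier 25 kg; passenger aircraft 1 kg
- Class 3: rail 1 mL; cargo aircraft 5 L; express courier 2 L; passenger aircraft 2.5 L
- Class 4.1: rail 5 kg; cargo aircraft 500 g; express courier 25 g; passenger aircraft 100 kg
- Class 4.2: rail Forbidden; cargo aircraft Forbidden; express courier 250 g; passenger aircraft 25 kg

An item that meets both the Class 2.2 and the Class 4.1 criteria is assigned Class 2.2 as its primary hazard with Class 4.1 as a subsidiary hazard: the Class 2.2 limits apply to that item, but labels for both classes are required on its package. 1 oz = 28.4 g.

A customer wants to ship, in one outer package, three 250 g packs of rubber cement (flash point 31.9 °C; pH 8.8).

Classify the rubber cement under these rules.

Not regulated

pH 8.8 is between 2.5 and 11.5, so Class 8 does not apply.
flash point 31.9 °C is not below 30 °C, so Class 3 does not apply.
No criterion is met, so the item is not regulated.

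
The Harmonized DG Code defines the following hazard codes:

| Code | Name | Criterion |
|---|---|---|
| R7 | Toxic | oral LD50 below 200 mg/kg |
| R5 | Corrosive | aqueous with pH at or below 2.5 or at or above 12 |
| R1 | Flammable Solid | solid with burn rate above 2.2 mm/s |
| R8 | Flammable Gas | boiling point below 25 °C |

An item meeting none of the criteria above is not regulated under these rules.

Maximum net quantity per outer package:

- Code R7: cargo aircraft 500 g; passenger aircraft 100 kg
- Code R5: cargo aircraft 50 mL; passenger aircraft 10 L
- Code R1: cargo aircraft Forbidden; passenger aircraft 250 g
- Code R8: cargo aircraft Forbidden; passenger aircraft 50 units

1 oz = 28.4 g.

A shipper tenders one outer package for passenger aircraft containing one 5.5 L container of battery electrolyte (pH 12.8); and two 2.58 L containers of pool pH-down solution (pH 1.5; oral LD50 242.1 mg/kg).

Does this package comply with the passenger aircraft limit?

No

pH 12.8 meets the Code R5 criterion (Corrosive), so the battery electrolyte is Code R5.
Pool pH-down solution: pH 1.5 ≤ 2.5 → Code R5 (Corrosive).
Total Code R5: 5.5 L + (two 2.58 L containers = 5.16 L) = 10.66 L.
10.66 L > 10 L (passenger aircraft limit, Code R5) — over the limit.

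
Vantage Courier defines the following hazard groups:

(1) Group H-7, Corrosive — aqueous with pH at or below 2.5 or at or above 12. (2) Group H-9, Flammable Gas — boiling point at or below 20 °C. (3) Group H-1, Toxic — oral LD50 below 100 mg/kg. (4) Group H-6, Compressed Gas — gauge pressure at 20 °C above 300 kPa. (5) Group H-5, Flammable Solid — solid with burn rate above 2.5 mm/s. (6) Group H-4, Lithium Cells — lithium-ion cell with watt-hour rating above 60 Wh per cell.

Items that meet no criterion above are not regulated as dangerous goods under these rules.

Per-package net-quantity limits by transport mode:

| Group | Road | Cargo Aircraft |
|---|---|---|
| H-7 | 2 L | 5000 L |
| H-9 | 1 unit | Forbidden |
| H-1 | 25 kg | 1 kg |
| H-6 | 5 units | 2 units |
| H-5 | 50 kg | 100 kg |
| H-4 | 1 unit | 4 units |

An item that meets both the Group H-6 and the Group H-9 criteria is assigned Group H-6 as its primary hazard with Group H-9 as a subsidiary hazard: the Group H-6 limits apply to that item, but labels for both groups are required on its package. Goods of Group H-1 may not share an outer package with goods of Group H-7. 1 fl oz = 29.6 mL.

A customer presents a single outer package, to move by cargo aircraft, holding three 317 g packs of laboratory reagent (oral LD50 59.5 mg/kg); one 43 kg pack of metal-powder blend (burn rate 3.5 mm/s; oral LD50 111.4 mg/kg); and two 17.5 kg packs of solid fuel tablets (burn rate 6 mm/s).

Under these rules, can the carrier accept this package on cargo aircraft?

Yes

The laboratory reagent has oral LD50 59.5 mg/kg, which is < 100 mg/kg, so it is Group H-1 (Toxic).
Burn rate 3.5 mm/s meets the Group H-5 criterion (Flammable Solid), so the metal-powder blend is Group H-5.
The solid fuel tablets have burn rate 6 mm/s, which is > 2.5 mm/s, so they are Group H-5 (Flammable Solid).
Group H-1 quantity: three 317 g packs = 951 g.
That is within the Group H-1 cargo aircraft limit of 1 kg.
Group H-5 net quantity: 43 kg + (two 17.5 kg packs = 35 kg) = 78 kg.
That is within the Group H-5 cargo aircraft limit of 100 kg.
The segregation rule (Group H-1 with Group H-7) does not apply to Group H-1 with Group H-5.
Every hazard group is within its cargo aircraft limit and no segregation rule is violated.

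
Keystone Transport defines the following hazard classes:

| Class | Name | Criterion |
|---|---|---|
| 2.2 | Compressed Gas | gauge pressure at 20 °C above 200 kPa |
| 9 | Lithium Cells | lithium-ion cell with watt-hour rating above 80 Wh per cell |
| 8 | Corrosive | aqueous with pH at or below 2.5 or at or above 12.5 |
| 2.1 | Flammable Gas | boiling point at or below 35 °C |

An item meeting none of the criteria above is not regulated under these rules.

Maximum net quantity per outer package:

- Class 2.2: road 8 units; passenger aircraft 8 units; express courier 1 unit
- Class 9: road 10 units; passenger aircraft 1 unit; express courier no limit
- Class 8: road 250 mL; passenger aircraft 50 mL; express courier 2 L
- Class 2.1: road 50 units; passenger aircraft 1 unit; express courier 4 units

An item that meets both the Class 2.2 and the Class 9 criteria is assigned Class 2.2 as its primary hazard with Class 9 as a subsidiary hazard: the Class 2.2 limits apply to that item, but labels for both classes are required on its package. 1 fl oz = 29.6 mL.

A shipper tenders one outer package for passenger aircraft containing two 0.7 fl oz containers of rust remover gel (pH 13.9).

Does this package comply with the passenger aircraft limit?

Rust remover gel: pH 13.9 ≥ 12.5 → Class 8 (Corrosive).
Class 8 quantity: two 0.7 fl oz containers = 41.44 mL.
That is within the Class 8 passenger aircraft limit of 50 mL.

Yes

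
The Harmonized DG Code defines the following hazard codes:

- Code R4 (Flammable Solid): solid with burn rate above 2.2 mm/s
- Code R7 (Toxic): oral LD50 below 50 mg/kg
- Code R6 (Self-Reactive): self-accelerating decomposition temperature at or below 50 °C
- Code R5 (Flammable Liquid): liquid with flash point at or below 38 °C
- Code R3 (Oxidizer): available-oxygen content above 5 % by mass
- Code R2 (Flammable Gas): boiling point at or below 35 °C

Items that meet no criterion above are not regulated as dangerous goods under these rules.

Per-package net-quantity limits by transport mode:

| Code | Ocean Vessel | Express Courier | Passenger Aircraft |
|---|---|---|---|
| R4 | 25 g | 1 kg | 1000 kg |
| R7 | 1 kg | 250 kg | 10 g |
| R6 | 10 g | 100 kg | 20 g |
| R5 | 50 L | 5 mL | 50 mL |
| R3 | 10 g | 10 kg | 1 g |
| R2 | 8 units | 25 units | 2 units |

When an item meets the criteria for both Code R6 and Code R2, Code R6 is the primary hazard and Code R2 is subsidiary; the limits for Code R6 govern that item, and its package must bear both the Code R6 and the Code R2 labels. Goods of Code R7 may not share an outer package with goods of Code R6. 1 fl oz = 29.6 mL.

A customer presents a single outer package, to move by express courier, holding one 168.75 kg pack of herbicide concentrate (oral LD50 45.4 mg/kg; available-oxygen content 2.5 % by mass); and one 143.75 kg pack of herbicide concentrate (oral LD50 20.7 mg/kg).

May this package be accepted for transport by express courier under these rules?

No

Herbicide concentrate: oral LD50 45.4 mg/kg < 50 mg/kg → Code R7 (Toxic).
With oral LD50 20.7 mg/kg (< 50 mg/kg), the herbicide concentrate falls in Code R7.
Code R7 net quantity: 168.75 kg + 143.75 kg = 312.5 kg.
312.5 kg exceeds the express courier limit of 250 kg for Code R7.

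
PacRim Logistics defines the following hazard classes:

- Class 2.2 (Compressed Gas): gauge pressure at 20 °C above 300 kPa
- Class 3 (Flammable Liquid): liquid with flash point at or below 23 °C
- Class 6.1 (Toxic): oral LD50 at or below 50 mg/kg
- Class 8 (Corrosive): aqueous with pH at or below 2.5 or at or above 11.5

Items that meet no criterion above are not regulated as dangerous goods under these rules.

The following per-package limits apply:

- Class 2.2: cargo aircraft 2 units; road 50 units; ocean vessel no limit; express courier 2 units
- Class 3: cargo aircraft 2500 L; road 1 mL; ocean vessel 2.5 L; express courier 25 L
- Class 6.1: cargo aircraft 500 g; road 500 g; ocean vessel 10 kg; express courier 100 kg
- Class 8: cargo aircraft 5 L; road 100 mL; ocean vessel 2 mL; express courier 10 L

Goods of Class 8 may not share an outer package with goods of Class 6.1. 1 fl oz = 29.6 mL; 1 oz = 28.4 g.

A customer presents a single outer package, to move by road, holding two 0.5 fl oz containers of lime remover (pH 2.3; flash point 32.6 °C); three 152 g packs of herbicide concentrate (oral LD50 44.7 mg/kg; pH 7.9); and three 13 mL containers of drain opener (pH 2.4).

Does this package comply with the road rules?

No

Lime remover: pH 2.3 ≤ 2.5 → Class 8 (Corrosive).
Herbicide concentrate: oral LD50 44.7 mg/kg ≤ 50 mg/kg → Class 6.1 (Toxic).
The drain opener has pH 2.4, which is ≤ 2.5, so it is Class 8 (Corrosive).
Total Class 8: (two 0.5 fl oz containers = 29.6 mL) + (three 13 mL containers = 39 mL) = 68.6 mL.
That is within the Class 8 road limit of 100 mL.
Class 6.1 quantity: three 152 g packs = 456 g.
456 g is within the road limit of 500 g for Class 6.1.
Class 8 and Class 6.1 may not share an outer package.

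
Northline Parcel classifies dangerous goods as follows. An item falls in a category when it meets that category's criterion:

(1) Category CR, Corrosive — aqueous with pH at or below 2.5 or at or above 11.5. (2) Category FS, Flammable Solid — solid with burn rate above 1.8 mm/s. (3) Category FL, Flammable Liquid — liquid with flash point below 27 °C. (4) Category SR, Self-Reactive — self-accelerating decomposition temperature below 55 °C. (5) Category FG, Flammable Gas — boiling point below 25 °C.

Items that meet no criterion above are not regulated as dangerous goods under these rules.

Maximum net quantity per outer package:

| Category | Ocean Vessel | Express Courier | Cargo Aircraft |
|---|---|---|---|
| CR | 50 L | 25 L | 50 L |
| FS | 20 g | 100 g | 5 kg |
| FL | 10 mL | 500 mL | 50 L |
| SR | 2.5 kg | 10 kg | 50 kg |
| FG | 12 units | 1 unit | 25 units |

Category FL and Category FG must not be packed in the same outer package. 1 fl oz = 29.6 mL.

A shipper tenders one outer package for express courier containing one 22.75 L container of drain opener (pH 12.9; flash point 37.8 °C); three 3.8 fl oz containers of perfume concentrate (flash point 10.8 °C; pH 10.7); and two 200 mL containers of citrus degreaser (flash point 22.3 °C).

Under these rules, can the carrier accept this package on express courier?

No

The drain opener has pH 12.9, which is ≥ 11.5, so it is Category CR (Corrosive).
Perfume concentrate: flash point 10.8 °C < 27 °C → Category FL (Flammable Liquid).
The citrus degreaser has flash point 22.3 °C, which is < 27 °C, so it is Category FL (Flammable Liquid).
Total Category FL: (three 3.8 fl oz containers = 337.44 mL) + (two 200 mL containers = 400 mL) = 737.44 mL.
That exceeds the Category FL express courier limit of 500 mL.
Category CR quantity: 22.75 L.
That is within the Category CR express courier limit of 25 L.
The segregation rule (Category FL with Category FG) does not apply to Category FL with Category CR.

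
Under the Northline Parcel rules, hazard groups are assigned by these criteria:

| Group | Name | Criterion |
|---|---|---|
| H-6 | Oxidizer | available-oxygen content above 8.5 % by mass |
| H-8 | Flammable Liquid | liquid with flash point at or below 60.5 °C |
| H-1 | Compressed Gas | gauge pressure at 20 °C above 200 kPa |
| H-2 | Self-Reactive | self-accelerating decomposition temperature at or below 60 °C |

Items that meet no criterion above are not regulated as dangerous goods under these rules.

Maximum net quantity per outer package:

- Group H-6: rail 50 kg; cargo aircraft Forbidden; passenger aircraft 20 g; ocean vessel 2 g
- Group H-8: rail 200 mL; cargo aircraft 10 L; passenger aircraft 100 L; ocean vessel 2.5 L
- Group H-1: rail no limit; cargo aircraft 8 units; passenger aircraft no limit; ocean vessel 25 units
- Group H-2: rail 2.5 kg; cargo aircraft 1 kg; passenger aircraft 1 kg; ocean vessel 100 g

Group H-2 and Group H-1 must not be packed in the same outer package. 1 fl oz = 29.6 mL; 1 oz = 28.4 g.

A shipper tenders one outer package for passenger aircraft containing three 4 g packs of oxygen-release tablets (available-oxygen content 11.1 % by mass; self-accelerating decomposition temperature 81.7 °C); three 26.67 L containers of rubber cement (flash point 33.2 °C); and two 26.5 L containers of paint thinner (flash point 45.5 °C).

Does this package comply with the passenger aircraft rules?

The oxygen-release tablets have available-oxygen content 11.1 % by mass, which is > 8.5 % by mass, so they are Group H-6 (Oxidizer).
Flash point 33.2 °C meets the Group H-8 criterion (Flammable Liquid), so the rubber cement is Group H-8.
With flash point 45.5 °C (≤ 60.5 °C), the paint thinner falls in Group H-8.
Group H-8 net quantity: (three 26.67 L containers = 80.01 L) + (two 26.5 L containers = 53 L) = 133.01 L.
133.01 L > 100 L (passenger aircraft limit, Group H-8) — over the limit.
Group H-6 quantity: three 4 g packs = 12 g.
12 g is within the passenger aircraft limit of 20 g for Group H-6.
The segregation rule (Group H-2 with Group H-1) does not apply to Group H-8 with Group H-6.

No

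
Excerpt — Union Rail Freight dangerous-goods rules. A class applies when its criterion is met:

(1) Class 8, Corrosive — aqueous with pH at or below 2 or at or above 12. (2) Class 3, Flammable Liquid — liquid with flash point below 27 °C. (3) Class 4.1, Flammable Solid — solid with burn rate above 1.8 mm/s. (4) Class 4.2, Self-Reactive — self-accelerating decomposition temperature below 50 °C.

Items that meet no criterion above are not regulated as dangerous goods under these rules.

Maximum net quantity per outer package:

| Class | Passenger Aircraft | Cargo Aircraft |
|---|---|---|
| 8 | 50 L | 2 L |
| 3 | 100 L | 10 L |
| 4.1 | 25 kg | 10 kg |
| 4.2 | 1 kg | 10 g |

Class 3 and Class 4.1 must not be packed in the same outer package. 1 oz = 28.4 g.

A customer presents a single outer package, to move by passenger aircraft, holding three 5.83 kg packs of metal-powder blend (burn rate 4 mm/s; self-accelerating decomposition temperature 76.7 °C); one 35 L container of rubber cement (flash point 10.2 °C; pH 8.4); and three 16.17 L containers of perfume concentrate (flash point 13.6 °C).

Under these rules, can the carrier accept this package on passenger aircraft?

With burn rate 4 mm/s (> 1.8 mm/s), the metal-powder blend falls in Class 4.1.
The rubber cement has flash point 10.2 °C, which is < 27 °C, so it is Class 3 (Flammable Liquid).
With flash point 13.6 °C (< 27 °C), the perfume concentrate falls in Class 3.
Class 3 net quantity: 35 L + (three 16.17 L containers = 48.51 L) = 83.51 L.
83.51 L ≤ 100 L (passenger aircraft limit, Class 3) — within limit.
Class 4.1 quantity: three 5.83 kg packs = 17.49 kg.
17.49 kg ≤ 25 kg (passenger aircraft limit, Class 4.1) — within limit.
Class 3 and Class 4.1 may not share an outer package.

No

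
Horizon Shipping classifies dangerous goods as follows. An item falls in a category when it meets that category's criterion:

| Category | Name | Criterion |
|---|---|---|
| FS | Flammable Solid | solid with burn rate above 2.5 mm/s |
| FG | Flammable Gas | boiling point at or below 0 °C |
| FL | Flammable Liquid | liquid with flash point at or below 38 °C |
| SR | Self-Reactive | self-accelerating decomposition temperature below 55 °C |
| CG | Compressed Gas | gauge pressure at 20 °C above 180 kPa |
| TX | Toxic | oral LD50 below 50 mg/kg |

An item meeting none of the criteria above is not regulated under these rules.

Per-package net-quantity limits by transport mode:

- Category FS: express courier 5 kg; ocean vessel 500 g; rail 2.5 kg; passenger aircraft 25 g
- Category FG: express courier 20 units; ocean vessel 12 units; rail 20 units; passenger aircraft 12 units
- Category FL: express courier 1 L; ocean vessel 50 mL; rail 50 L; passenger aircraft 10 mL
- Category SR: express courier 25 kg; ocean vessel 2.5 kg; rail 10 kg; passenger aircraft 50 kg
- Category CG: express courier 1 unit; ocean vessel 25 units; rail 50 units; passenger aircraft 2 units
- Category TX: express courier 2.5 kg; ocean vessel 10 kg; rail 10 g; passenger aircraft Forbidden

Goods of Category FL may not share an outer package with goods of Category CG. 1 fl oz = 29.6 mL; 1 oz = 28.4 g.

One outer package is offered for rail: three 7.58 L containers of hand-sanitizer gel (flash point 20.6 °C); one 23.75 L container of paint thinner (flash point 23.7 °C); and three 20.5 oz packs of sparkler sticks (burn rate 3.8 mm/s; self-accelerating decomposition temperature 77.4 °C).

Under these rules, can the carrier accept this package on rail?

Hand-sanitizer gel: flash point 20.6 °C ≤ 38 °C → Category FL (Flammable Liquid).
With flash point 23.7 °C (≤ 38 °C), the paint thinner falls in Category FL.
The sparkler sticks have burn rate 3.8 mm/s, which is > 2.5 mm/s, so they are Category FS (Flammable Solid).
Category FL net quantity: (three 7.58 L containers = 22.74 L) + 23.75 L = 46.49 L.
That is within the Category FL rail limit of 50 L.
Category FS quantity: three 20.5 oz packs = 1746.6 g.
1746.6 g ≤ 2.5 kg (rail limit, Category FS) — within limit.
The segregation rule (Category FL with Category CG) does not apply to Category FL with Category FS.
Every hazard category is within its rail limit and no segregation rule is violated.

Yes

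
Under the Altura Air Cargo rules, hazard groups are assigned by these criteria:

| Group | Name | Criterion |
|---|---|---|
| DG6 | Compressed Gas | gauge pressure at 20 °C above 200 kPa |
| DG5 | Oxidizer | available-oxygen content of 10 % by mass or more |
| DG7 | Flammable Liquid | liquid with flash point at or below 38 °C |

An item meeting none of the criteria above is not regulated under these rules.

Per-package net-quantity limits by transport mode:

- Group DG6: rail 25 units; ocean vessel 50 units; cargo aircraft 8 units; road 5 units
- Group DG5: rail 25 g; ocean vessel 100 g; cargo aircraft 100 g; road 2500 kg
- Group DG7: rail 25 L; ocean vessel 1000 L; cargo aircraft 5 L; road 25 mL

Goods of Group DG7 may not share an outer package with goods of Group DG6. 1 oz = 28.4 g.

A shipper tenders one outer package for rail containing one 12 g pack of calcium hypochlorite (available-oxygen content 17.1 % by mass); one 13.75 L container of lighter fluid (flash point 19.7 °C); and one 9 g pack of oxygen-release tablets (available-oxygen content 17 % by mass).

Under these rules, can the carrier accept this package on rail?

Available-oxygen content 17.1 % by mass meets the Group DG5 criterion (Oxidizer), so the calcium hypochlorite is Group DG5.
Lighter fluid: flash point 19.7 °C ≤ 38 °C → Group DG7 (Flammable Liquid).
With available-oxygen content 17 % by mass (≥ 10 % by mass), the oxygen-release tablets fall in Group DG5.
Group DG7 quantity: 13.75 L.
13.75 L is within the rail limit of 25 L for Group DG7.
Total Group DG5: 12 g + 9 g = 21 g.
21 g is within the rail limit of 25 g for Group DG5.
The segregation rule (Group DG7 with Group DG6) does not apply to Group DG7 with Group DG5.
Every hazard group is within its rail limit and no segregation rule is violated.

Yes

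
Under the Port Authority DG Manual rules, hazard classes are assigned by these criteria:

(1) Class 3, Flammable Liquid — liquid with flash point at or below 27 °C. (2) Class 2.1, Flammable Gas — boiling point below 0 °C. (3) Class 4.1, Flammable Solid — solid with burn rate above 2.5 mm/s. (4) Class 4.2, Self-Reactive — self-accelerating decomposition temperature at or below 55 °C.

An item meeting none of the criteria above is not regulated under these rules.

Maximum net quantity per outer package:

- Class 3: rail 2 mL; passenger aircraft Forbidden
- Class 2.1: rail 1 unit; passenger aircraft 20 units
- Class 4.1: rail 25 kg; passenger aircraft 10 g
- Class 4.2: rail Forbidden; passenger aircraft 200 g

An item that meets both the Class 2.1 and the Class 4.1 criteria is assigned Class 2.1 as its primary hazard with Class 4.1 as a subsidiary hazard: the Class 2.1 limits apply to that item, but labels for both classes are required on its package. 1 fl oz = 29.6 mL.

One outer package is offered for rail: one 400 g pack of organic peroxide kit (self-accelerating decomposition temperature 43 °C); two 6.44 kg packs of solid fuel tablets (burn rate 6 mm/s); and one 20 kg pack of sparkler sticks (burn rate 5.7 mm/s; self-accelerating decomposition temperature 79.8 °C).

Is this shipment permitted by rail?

No

The organic peroxide kit has self-accelerating decomposition temperature 43 °C, which is ≤ 55 °C, so it is Class 4.2 (Self-Reactive).
The solid fuel tablets have burn rate 6 mm/s, which is > 2.5 mm/s, so they are Class 4.1 (Flammable Solid).
With burn rate 5.7 mm/s (> 2.5 mm/s), the sparkler sticks fall in Class 4.1.
Total Class 4.1: (two 6.44 kg packs = 12.88 kg) + 20 kg = 32.88 kg.
32.88 kg exceeds the rail limit of 25 kg for Class 4.1.
Class 4.2 quantity: 400 g.
By rail, Class 4.2 is Forbidden regardless of quantity.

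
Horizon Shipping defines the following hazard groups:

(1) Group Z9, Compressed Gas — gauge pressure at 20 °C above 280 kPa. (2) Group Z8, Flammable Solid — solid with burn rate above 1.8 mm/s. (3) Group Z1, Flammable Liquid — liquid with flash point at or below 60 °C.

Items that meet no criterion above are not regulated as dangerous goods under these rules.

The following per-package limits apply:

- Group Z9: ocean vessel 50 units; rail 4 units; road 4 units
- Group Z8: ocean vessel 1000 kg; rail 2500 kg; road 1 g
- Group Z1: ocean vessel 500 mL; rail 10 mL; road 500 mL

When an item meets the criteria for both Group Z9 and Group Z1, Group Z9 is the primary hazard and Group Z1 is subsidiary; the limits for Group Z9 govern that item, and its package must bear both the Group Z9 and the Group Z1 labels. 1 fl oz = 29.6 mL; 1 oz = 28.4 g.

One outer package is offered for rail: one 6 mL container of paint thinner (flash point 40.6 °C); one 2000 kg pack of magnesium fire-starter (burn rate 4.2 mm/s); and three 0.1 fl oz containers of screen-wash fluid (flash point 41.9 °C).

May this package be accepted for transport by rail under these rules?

Flash point 40.6 °C meets the Group Z1 criterion (Flammable Liquid), so the paint thinner is Group Z1.
Magnesium fire-starter: burn rate 4.2 mm/s > 1.8 mm/s → Group Z8 (Flammable Solid).
The screen-wash fluid has flash point 41.9 °C, which is ≤ 60 °C, so it is Group Z1 (Flammable Liquid).
Group Z8 quantity: 2000 kg.
2000 kg is within the rail limit of 2500 kg for Group Z8.
Group Z1 net quantity: 6 mL + (three 0.1 fl oz containers = 8.88 mL) = 14.88 mL.
That exceeds the Group Z1 rail limit of 10 mL.

No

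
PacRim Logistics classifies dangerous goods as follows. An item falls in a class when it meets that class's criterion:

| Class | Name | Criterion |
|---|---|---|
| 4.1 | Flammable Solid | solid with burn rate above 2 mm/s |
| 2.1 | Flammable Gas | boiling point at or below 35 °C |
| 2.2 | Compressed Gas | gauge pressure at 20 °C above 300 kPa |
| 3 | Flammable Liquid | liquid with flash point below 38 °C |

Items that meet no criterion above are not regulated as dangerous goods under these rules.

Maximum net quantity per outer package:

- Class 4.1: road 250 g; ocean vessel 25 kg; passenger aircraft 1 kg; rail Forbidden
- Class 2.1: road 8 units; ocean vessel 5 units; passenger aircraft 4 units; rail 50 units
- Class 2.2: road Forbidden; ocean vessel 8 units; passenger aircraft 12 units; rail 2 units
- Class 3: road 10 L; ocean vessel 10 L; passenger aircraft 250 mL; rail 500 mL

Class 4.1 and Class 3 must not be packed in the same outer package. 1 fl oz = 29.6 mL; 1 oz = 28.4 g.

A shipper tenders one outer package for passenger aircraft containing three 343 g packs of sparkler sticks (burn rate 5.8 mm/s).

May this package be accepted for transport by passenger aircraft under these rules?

No

The sparkler sticks have burn rate 5.8 mm/s, which is > 2 mm/s, so they are Class 4.1 (Flammable Solid).
Class 4.1 quantity: three 343 g packs = 1.029 kg.
1.029 kg exceeds the passenger aircraft limit of 1 kg for Class 4.1.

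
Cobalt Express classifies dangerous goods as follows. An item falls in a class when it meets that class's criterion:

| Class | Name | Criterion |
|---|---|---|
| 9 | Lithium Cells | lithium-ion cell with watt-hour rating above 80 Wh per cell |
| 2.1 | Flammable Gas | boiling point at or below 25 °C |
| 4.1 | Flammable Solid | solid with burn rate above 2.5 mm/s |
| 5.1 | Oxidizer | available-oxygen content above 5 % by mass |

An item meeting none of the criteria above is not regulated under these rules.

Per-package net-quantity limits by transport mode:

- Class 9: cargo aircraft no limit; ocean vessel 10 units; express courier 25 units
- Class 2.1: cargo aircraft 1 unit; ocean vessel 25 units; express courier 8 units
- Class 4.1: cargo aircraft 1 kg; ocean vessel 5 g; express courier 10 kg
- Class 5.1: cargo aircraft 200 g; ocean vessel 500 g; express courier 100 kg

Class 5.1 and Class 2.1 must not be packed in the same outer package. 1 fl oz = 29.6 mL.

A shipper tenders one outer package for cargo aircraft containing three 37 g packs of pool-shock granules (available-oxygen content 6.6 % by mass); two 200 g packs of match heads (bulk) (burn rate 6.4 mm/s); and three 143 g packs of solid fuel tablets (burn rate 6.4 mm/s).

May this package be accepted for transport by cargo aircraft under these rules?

Yes

The pool-shock granules have available-oxygen content 6.6 % by mass, which is > 5 % by mass, so they are Class 5.1 (Oxidizer).
Match heads (bulk): burn rate 6.4 mm/s > 2.5 mm/s → Class 4.1 (Flammable Solid).
Solid fuel tablets: burn rate 6.4 mm/s > 2.5 mm/s → Class 4.1 (Flammable Solid).
Total Class 4.1: (two 200 g packs = 400 g) + (three 143 g packs = 429 g) = 829 g.
829 g is within the cargo aircraft limit of 1 kg for Class 4.1.
Class 5.1 quantity: three 37 g packs = 111 g.
111 g is within the cargo aircraft limit of 200 g for Class 5.1.
The segregation rule (Class 5.1 with Class 2.1) does not apply to Class 4.1 with Class 5.1.
Every hazard class is within its cargo aircraft limit and no segregation rule is violated.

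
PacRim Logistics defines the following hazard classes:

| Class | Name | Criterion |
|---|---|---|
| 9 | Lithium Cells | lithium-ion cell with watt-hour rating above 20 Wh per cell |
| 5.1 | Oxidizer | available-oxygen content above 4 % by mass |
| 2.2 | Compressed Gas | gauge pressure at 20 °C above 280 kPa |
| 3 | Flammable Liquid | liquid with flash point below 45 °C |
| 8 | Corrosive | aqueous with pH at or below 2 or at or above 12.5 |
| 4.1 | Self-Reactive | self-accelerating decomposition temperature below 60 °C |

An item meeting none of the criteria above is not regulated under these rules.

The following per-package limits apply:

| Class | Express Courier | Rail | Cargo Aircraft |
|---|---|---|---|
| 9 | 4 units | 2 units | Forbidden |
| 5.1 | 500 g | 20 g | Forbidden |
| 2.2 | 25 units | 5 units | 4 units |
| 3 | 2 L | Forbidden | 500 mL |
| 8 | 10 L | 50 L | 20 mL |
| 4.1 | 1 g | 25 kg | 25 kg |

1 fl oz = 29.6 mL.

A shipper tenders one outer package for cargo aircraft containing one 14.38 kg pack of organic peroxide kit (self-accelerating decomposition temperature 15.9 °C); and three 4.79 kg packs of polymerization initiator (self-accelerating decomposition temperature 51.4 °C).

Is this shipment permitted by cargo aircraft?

No

The organic peroxide kit has self-accelerating decomposition temperature 15.9 °C, which is < 60 °C, so it is Class 4.1 (Self-Reactive).
The polymerization initiator has self-accelerating decomposition temperature 51.4 °C, which is < 60 °C, so it is Class 4.1 (Self-Reactive).
Class 4.1 net quantity: 14.38 kg + (three 4.79 kg packs = 14.37 kg) = 28.75 kg.
28.75 kg exceeds the cargo aircraft limit of 25 kg for Class 4.1.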